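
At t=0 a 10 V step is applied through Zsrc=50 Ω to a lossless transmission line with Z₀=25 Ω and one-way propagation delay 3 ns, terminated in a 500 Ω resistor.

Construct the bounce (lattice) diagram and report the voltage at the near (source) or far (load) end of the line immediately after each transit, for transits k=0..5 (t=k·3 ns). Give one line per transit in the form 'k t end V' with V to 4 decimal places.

0 0 source 3.3333
1 3 load 6.3492
2 6 source 7.3545
3 9 load 8.2640
4 12 source 8.5672
5 15 load 8.8415

Γ_L=0.904762, Γ_S=0.333333; launch V₁=10·25/75=3.333333
k=0 src: V=3.3333
k=1 load: inc=3.333333, refl=3.333333·0.904762=3.0159; V=0.000000+3.333333+3.015873=6.3492
k=2 src: inc=3.015873, refl=3.015873·0.333333=1.0053; V=3.333333+3.015873+1.005291=7.3545
k=3 load: inc=1.005291, refl=1.005291·0.904762=0.9095; V=6.349206+1.005291+0.909549=8.2640
k=4 src: inc=0.909549, refl=0.909549·0.333333=0.3032; V=7.354497+0.909549+0.303183=8.5672
k=5 load: inc=0.303183, refl=0.303183·0.904762=0.2743; V=8.264046+0.303183+0.274308=8.8415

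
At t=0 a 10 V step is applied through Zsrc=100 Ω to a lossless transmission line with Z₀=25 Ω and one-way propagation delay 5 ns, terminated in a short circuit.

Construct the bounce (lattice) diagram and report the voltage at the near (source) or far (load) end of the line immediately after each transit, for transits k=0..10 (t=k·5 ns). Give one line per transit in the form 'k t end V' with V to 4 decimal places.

Γ_L=-1.000000, Γ_S=0.600000; launch V₁=10·25/125=2.000000
k=0 src: V=2.0000
k=1 load: inc=2.000000, refl=2.000000·-1.000000=-2.0000; V=0.000000+2.000000+-2.000000=0.0000
k=2 src: inc=-2.000000, refl=-2.000000·0.600000=-1.2000; V=2.000000+-2.000000+-1.200000=-1.2000
k=3 load: inc=-1.200000, refl=-1.200000·-1.000000=1.2000; V=0.000000+-1.200000+1.200000=0.0000
k=4 src: inc=1.200000, refl=1.200000·0.600000=0.7200; V=-1.200000+1.200000+0.720000=0.7200
k=5 load: inc=0.720000, refl=0.720000·-1.000000=-0.7200; V=0.000000+0.720000+-0.720000=0.0000
k=6 src: inc=-0.720000, refl=-0.720000·0.600000=-0.4320; V=0.720000+-0.720000+-0.432000=-0.4320
k=7 load: inc=-0.432000, refl=-0.432000·-1.000000=0.4320; V=0.000000+-0.432000+0.432000=0.0000
k=8 src: inc=0.432000, refl=0.432000·0.600000=0.2592; V=-0.432000+0.432000+0.259200=0.2592
k=9 load: inc=0.259200, refl=0.259200·-1.000000=-0.2592; V=0.000000+0.259200+-0.259200=0.0000
k=10 src: inc=-0.259200, refl=-0.259200·0.600000=-0.1555; V=0.259200+-0.259200+-0.155520=-0.1555

0 0 source 2.0000
1 5 load 0.0000
2 10 source -1.2000
3 15 load 0.0000
4 20 source 0.7200
5 25 load 0.0000
6 30 source -0.4320
7 35 load 0.0000
8 40 source 0.2592
9 45 load 0.0000
10 50 source -0.1555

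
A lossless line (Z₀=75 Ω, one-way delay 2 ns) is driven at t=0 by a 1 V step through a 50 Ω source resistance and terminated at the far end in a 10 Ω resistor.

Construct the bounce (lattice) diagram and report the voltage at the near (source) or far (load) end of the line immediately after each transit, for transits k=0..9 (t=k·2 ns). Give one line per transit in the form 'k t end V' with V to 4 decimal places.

Γ_L=-0.764706, Γ_S=-0.200000; launch V₁=1·75/125=0.600000
k=0 src: V=0.6000
k=1 load: inc=0.600000, refl=0.600000·-0.764706=-0.4588; V=0.000000+0.600000+-0.458824=0.1412
k=2 src: inc=-0.458824, refl=-0.458824·-0.200000=0.0918; V=0.600000+-0.458824+0.091765=0.2329
k=3 load: inc=0.091765, refl=0.091765·-0.764706=-0.0702; V=0.141176+0.091765+-0.070173=0.1628
k=4 src: inc=-0.070173, refl=-0.070173·-0.200000=0.0140; V=0.232941+-0.070173+0.014035=0.1768
k=5 load: inc=0.014035, refl=0.014035·-0.764706=-0.0107; V=0.162768+0.014035+-0.010732=0.1661
k=6 src: inc=-0.010732, refl=-0.010732·-0.200000=0.0021; V=0.176803+-0.010732+0.002146=0.1682
k=7 load: inc=0.002146, refl=0.002146·-0.764706=-0.0016; V=0.166070+0.002146+-0.001641=0.1666
k=8 src: inc=-0.001641, refl=-0.001641·-0.200000=0.0003; V=0.168217+-0.001641+0.000328=0.1669
k=9 load: inc=0.000328, refl=0.000328·-0.764706=-0.0003; V=0.166575+0.000328+-0.000251=0.1667

0 0 source 0.6000
1 2 load 0.1412
2 4 source 0.2329
3 6 load 0.1628
4 8 source 0.1768
5 10 load 0.1661
6 12 source 0.1682
7 14 load 0.1666
8 16 source 0.1669
9 18 load 0.1667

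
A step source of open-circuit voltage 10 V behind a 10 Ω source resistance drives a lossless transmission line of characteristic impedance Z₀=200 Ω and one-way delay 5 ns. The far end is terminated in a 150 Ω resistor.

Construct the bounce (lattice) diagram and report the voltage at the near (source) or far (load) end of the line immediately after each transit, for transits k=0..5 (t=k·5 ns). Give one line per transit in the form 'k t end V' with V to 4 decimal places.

Γ_L=-0.142857, Γ_S=-0.904762; launch V₁=10·200/210=9.523810
k=0 src: V=9.5238
k=1 load: inc=9.523810, refl=9.523810·-0.142857=-1.3605; V=0.000000+9.523810+-1.360544=8.1633
k=2 src: inc=-1.360544, refl=-1.360544·-0.904762=1.2310; V=9.523810+-1.360544+1.230969=9.3942
k=3 load: inc=1.230969, refl=1.230969·-0.142857=-0.1759; V=8.163265+1.230969+-0.175853=9.2184
k=4 src: inc=-0.175853, refl=-0.175853·-0.904762=0.1591; V=9.394234+-0.175853+0.159105=9.3775
k=5 load: inc=0.159105, refl=0.159105·-0.142857=-0.0227; V=9.218381+0.159105+-0.022729=9.3548

0 0 source 9.5238
1 5 load 8.1633
2 10 source 9.3942
3 15 load 9.2184
4 20 source 9.3775
5 25 load 9.3548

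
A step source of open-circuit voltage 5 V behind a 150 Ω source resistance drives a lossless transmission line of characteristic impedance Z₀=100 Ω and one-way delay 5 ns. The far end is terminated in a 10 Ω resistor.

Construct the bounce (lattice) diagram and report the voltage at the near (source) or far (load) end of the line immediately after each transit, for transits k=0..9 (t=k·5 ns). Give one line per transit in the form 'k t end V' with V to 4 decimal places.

Γ_L=-0.818182, Γ_S=0.200000; launch V₁=5·100/250=2.000000
k=0 src: V=2.0000
k=1 load: inc=2.000000, refl=2.000000·-0.818182=-1.6364; V=0.000000+2.000000+-1.636364=0.3636
k=2 src: inc=-1.636364, refl=-1.636364·0.200000=-0.3273; V=2.000000+-1.636364+-0.327273=0.0364
k=3 load: inc=-0.327273, refl=-0.327273·-0.818182=0.2678; V=0.363636+-0.327273+0.267769=0.3041
k=4 src: inc=0.267769, refl=0.267769·0.200000=0.0536; V=0.036364+0.267769+0.053554=0.3577
k=5 load: inc=0.053554, refl=0.053554·-0.818182=-0.0438; V=0.304132+0.053554+-0.043817=0.3139
k=6 src: inc=-0.043817, refl=-0.043817·0.200000=-0.0088; V=0.357686+-0.043817+-0.008763=0.3051
k=7 load: inc=-0.008763, refl=-0.008763·-0.818182=0.0072; V=0.313869+-0.008763+0.007170=0.3123
k=8 src: inc=0.007170, refl=0.007170·0.200000=0.0014; V=0.305106+0.007170+0.001434=0.3137
k=9 load: inc=0.001434, refl=0.001434·-0.818182=-0.0012; V=0.312276+0.001434+-0.001173=0.3125

0 0 source 2.0000
1 5 load 0.3636
2 10 source 0.0364
3 15 load 0.3041
4 20 source 0.3577
5 25 load 0.3139
6 30 source 0.3051
7 35 load 0.3123
8 40 source 0.3137
9 45 load 0.3125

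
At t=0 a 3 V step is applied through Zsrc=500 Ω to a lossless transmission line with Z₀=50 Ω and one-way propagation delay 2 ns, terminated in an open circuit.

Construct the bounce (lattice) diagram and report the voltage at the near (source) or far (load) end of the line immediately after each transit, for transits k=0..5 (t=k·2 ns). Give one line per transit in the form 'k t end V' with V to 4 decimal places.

0 0 source 0.2727
1 2 load 0.5455
2 4 source 0.7686
3 6 load 0.9917
4 8 source 1.1743
5 10 load 1.3569

Γ_L=1.000000, Γ_S=0.818182; launch V₁=3·50/550=0.272727
k=0 src: V=0.2727
k=1 load: inc=0.272727, refl=0.272727·1.000000=0.2727; V=0.000000+0.272727+0.272727=0.5455
k=2 src: inc=0.272727, refl=0.272727·0.818182=0.2231; V=0.272727+0.272727+0.223140=0.7686
k=3 load: inc=0.223140, refl=0.223140·1.000000=0.2231; V=0.545455+0.223140+0.223140=0.9917
k=4 src: inc=0.223140, refl=0.223140·0.818182=0.1826; V=0.768595+0.223140+0.182569=1.1743
k=5 load: inc=0.182569, refl=0.182569·1.000000=0.1826; V=0.991736+0.182569+0.182569=1.3569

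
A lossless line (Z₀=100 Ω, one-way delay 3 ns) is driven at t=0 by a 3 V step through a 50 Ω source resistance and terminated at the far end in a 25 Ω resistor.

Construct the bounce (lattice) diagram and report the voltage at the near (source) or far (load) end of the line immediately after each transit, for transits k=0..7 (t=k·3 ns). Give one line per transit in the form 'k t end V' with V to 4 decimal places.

Γ_L=-0.600000, Γ_S=-0.333333; launch V₁=3·100/150=2.000000
k=0 src: V=2.0000
k=1 load: inc=2.000000, refl=2.000000·-0.600000=-1.2000; V=0.000000+2.000000+-1.200000=0.8000
k=2 src: inc=-1.200000, refl=-1.200000·-0.333333=0.4000; V=2.000000+-1.200000+0.400000=1.2000
k=3 load: inc=0.400000, refl=0.400000·-0.600000=-0.2400; V=0.800000+0.400000+-0.240000=0.9600
k=4 src: inc=-0.240000, refl=-0.240000·-0.333333=0.0800; V=1.200000+-0.240000+0.080000=1.0400
k=5 load: inc=0.080000, refl=0.080000·-0.600000=-0.0480; V=0.960000+0.080000+-0.048000=0.9920
k=6 src: inc=-0.048000, refl=-0.048000·-0.333333=0.0160; V=1.040000+-0.048000+0.016000=1.0080
k=7 load: inc=0.016000, refl=0.016000·-0.600000=-0.0096; V=0.992000+0.016000+-0.009600=0.9984

0 0 source 2.0000
1 3 load 0.8000
2 6 source 1.2000
3 9 load 0.9600
4 12 source 1.0400
5 15 load 0.9920
6 18 source 1.0080
7 21 load 0.9984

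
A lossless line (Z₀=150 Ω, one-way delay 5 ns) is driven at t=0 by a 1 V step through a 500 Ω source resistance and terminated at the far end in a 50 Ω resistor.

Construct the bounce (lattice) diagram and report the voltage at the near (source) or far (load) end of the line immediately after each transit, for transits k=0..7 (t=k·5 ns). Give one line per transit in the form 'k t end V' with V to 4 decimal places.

Γ_L=-0.500000, Γ_S=0.538462; launch V₁=1·150/650=0.230769
k=0 src: V=0.2308
k=1 load: inc=0.230769, refl=0.230769·-0.500000=-0.1154; V=0.000000+0.230769+-0.115385=0.1154
k=2 src: inc=-0.115385, refl=-0.115385·0.538462=-0.0621; V=0.230769+-0.115385+-0.062130=0.0533
k=3 load: inc=-0.062130, refl=-0.062130·-0.500000=0.0311; V=0.115385+-0.062130+0.031065=0.0843
k=4 src: inc=0.031065, refl=0.031065·0.538462=0.0167; V=0.053254+0.031065+0.016727=0.1010
k=5 load: inc=0.016727, refl=0.016727·-0.500000=-0.0084; V=0.084320+0.016727+-0.008364=0.0927
k=6 src: inc=-0.008364, refl=-0.008364·0.538462=-0.0045; V=0.101047+-0.008364+-0.004504=0.0882
k=7 load: inc=-0.004504, refl=-0.004504·-0.500000=0.0023; V=0.092683+-0.004504+0.002252=0.0904

0 0 source 0.2308
1 5 load 0.1154
2 10 source 0.0533
3 15 load 0.0843
4 20 source 0.1010
5 25 load 0.0927
6 30 source 0.0882
7 35 load 0.0904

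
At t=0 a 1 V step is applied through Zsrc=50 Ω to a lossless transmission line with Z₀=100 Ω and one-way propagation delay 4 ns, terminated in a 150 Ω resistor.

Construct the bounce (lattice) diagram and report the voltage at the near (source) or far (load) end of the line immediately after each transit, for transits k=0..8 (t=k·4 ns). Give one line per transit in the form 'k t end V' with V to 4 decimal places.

Γ_L=0.200000, Γ_S=-0.333333; launch V₁=1·100/150=0.666667
k=0 src: V=0.6667
k=1 load: inc=0.666667, refl=0.666667·0.200000=0.1333; V=0.000000+0.666667+0.133333=0.8000
k=2 src: inc=0.133333, refl=0.133333·-0.333333=-0.0444; V=0.666667+0.133333+-0.044444=0.7556
k=3 load: inc=-0.044444, refl=-0.044444·0.200000=-0.0089; V=0.800000+-0.044444+-0.008889=0.7467
k=4 src: inc=-0.008889, refl=-0.008889·-0.333333=0.0030; V=0.755556+-0.008889+0.002963=0.7496
k=5 load: inc=0.002963, refl=0.002963·0.200000=0.0006; V=0.746667+0.002963+0.000593=0.7502
k=6 src: inc=0.000593, refl=0.000593·-0.333333=-0.0002; V=0.749630+0.000593+-0.000198=0.7500
k=7 load: inc=-0.000198, refl=-0.000198·0.200000=-0.0000; V=0.750222+-0.000198+-0.000040=0.7500
k=8 src: inc=-0.000040, refl=-0.000040·-0.333333=0.0000; V=0.750025+-0.000040+0.000013=0.7500

0 0 source 0.6667
1 4 load 0.8000
2 8 source 0.7556
3 12 load 0.7467
4 16 source 0.7496
5 20 load 0.7502
6 24 source 0.7500
7 28 load 0.7500
8 32 source 0.7500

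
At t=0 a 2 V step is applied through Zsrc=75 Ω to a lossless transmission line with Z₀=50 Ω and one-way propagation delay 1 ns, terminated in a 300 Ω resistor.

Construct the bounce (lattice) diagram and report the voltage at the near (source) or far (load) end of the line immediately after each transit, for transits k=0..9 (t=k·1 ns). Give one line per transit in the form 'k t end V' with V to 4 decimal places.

Γ_L=0.714286, Γ_S=0.200000; launch V₁=2·50/125=0.800000
k=0 src: V=0.8000
k=1 load: inc=0.800000, refl=0.800000·0.714286=0.5714; V=0.000000+0.800000+0.571429=1.3714
k=2 src: inc=0.571429, refl=0.571429·0.200000=0.1143; V=0.800000+0.571429+0.114286=1.4857
k=3 load: inc=0.114286, refl=0.114286·0.714286=0.0816; V=1.371429+0.114286+0.081633=1.5673
k=4 src: inc=0.081633, refl=0.081633·0.200000=0.0163; V=1.485714+0.081633+0.016327=1.5837
k=5 load: inc=0.016327, refl=0.016327·0.714286=0.0117; V=1.567347+0.016327+0.011662=1.5953
k=6 src: inc=0.011662, refl=0.011662·0.200000=0.0023; V=1.583673+0.011662+0.002332=1.5977
k=7 load: inc=0.002332, refl=0.002332·0.714286=0.0017; V=1.595335+0.002332+0.001666=1.5993
k=8 src: inc=0.001666, refl=0.001666·0.200000=0.0003; V=1.597668+0.001666+0.000333=1.5997
k=9 load: inc=0.000333, refl=0.000333·0.714286=0.0002; V=1.599334+0.000333+0.000238=1.5999

0 0 source 0.8000
1 1 load 1.3714
2 2 source 1.4857
3 3 load 1.5673
4 4 source 1.5837
5 5 load 1.5953
6 6 source 1.5977
7 7 load 1.5993
8 8 source 1.5997
9 9 load 1.5999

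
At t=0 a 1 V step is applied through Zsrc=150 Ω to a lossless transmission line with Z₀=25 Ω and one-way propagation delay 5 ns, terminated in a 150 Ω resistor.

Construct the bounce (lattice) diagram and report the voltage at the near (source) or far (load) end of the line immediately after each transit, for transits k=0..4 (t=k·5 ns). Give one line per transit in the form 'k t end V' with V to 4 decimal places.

0 0 source 0.1429
1 5 load 0.2449
2 10 source 0.3178
3 15 load 0.3698
4 20 source 0.4070

Γ_L=0.714286, Γ_S=0.714286; launch V₁=1·25/175=0.142857
k=0 src: V=0.1429
k=1 load: inc=0.142857, refl=0.142857·0.714286=0.1020; V=0.000000+0.142857+0.102041=0.2449
k=2 src: inc=0.102041, refl=0.102041·0.714286=0.0729; V=0.142857+0.102041+0.072886=0.3178
k=3 load: inc=0.072886, refl=0.072886·0.714286=0.0521; V=0.244898+0.072886+0.052062=0.3698
k=4 src: inc=0.052062, refl=0.052062·0.714286=0.0372; V=0.317784+0.052062+0.037187=0.4070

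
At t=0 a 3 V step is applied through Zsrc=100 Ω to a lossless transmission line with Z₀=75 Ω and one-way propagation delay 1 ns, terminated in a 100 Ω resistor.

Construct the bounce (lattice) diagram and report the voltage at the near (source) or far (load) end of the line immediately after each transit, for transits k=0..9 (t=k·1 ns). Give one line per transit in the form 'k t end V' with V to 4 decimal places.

Γ_L=0.142857, Γ_S=0.142857; launch V₁=3·75/175=1.285714
k=0 src: V=1.2857
k=1 load: inc=1.285714, refl=1.285714·0.142857=0.1837; V=0.000000+1.285714+0.183673=1.4694
k=2 src: inc=0.183673, refl=0.183673·0.142857=0.0262; V=1.285714+0.183673+0.026239=1.4956
k=3 load: inc=0.026239, refl=0.026239·0.142857=0.0037; V=1.469388+0.026239+0.003748=1.4994
k=4 src: inc=0.003748, refl=0.003748·0.142857=0.0005; V=1.495627+0.003748+0.000535=1.4999
k=5 load: inc=0.000535, refl=0.000535·0.142857=0.0001; V=1.499375+0.000535+0.000076=1.5000
k=6 src: inc=0.000076, refl=0.000076·0.142857=0.0000; V=1.499911+0.000076+0.000011=1.5000
k=7 load: inc=0.000011, refl=0.000011·0.142857=0.0000; V=1.499987+0.000011+0.000002=1.5000
k=8 src: inc=0.000002, refl=0.000002·0.142857=0.0000; V=1.499998+0.000002+0.000000=1.5000
k=9 load: inc=0.000000, refl=0.000000·0.142857=0.0000; V=1.500000+0.000000+0.000000=1.5000

0 0 source 1.2857
1 1 load 1.4694
2 2 source 1.4956
3 3 load 1.4994
4 4 source 1.4999
5 5 load 1.5000
6 6 source 1.5000
7 7 load 1.5000
8 8 source 1.5000
9 9 load 1.5000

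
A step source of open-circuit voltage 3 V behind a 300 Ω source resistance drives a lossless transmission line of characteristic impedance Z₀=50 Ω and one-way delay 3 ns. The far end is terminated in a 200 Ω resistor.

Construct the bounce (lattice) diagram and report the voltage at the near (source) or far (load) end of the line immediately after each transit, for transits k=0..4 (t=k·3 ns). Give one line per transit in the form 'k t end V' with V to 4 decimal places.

0 0 source 0.4286
1 3 load 0.6857
2 6 source 0.8694
3 9 load 0.9796
4 12 source 1.0583

Γ_L=0.600000, Γ_S=0.714286; launch V₁=3·50/350=0.428571
k=0 src: V=0.4286
k=1 load: inc=0.428571, refl=0.428571·0.600000=0.2571; V=0.000000+0.428571+0.257143=0.6857
k=2 src: inc=0.257143, refl=0.257143·0.714286=0.1837; V=0.428571+0.257143+0.183673=0.8694
k=3 load: inc=0.183673, refl=0.183673·0.600000=0.1102; V=0.685714+0.183673+0.110204=0.9796
k=4 src: inc=0.110204, refl=0.110204·0.714286=0.0787; V=0.869388+0.110204+0.078717=1.0583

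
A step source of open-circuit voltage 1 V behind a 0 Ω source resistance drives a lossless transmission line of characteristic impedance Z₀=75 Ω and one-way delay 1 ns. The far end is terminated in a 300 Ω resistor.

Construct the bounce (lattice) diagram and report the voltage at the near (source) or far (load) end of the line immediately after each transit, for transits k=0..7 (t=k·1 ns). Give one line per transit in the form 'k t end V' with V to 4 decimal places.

Γ_L=0.600000, Γ_S=-1.000000; launch V₁=1·75/75=1.000000
k=0 src: V=1.0000
k=1 load: inc=1.000000, refl=1.000000·0.600000=0.6000; V=0.000000+1.000000+0.600000=1.6000
k=2 src: inc=0.600000, refl=0.600000·-1.000000=-0.6000; V=1.000000+0.600000+-0.600000=1.0000
k=3 load: inc=-0.600000, refl=-0.600000·0.600000=-0.3600; V=1.600000+-0.600000+-0.360000=0.6400
k=4 src: inc=-0.360000, refl=-0.360000·-1.000000=0.3600; V=1.000000+-0.360000+0.360000=1.0000
k=5 load: inc=0.360000, refl=0.360000·0.600000=0.2160; V=0.640000+0.360000+0.216000=1.2160
k=6 src: inc=0.216000, refl=0.216000·-1.000000=-0.2160; V=1.000000+0.216000+-0.216000=1.0000
k=7 load: inc=-0.216000, refl=-0.216000·0.600000=-0.1296; V=1.216000+-0.216000+-0.129600=0.8704

0 0 source 1.0000
1 1 load 1.6000
2 2 source 1.0000
3 3 load 0.6400
4 4 source 1.0000
5 5 load 1.2160
6 6 source 1.0000
7 7 load 0.8704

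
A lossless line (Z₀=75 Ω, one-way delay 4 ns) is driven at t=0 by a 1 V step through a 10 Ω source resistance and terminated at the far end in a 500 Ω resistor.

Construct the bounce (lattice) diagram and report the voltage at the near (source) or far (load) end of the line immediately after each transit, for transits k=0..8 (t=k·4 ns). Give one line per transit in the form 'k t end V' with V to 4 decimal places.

Γ_L=0.739130, Γ_S=-0.764706; launch V₁=1·75/85=0.882353
k=0 src: V=0.8824
k=1 load: inc=0.882353, refl=0.882353·0.739130=0.6522; V=0.000000+0.882353+0.652174=1.5345
k=2 src: inc=0.652174, refl=0.652174·-0.764706=-0.4987; V=0.882353+0.652174+-0.498721=1.0358
k=3 load: inc=-0.498721, refl=-0.498721·0.739130=-0.3686; V=1.534527+-0.498721+-0.368620=0.6672
k=4 src: inc=-0.368620, refl=-0.368620·-0.764706=0.2819; V=1.035806+-0.368620+0.281886=0.9491
k=5 load: inc=0.281886, refl=0.281886·0.739130=0.2084; V=0.667186+0.281886+0.208350=1.1574
k=6 src: inc=0.208350, refl=0.208350·-0.764706=-0.1593; V=0.949072+0.208350+-0.159327=0.9981
k=7 load: inc=-0.159327, refl=-0.159327·0.739130=-0.1178; V=1.157422+-0.159327+-0.117763=0.8803
k=8 src: inc=-0.117763, refl=-0.117763·-0.764706=0.0901; V=0.998095+-0.117763+0.090054=0.9704

0 0 source 0.8824
1 4 load 1.5345
2 8 source 1.0358
3 12 load 0.6672
4 16 source 0.9491
5 20 load 1.1574
6 24 source 0.9981
7 28 load 0.8803
8 32 source 0.9704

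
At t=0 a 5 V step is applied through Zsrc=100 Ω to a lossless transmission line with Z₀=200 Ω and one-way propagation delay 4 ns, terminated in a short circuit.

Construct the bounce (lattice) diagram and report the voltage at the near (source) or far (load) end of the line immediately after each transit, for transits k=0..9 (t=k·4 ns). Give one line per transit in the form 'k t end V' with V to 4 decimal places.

Γ_L=-1.000000, Γ_S=-0.333333; launch V₁=5·200/300=3.333333
k=0 src: V=3.3333
k=1 load: inc=3.333333, refl=3.333333·-1.000000=-3.3333; V=0.000000+3.333333+-3.333333=0.0000
k=2 src: inc=-3.333333, refl=-3.333333·-0.333333=1.1111; V=3.333333+-3.333333+1.111111=1.1111
k=3 load: inc=1.111111, refl=1.111111·-1.000000=-1.1111; V=0.000000+1.111111+-1.111111=0.0000
k=4 src: inc=-1.111111, refl=-1.111111·-0.333333=0.3704; V=1.111111+-1.111111+0.370370=0.3704
k=5 load: inc=0.370370, refl=0.370370·-1.000000=-0.3704; V=0.000000+0.370370+-0.370370=0.0000
k=6 src: inc=-0.370370, refl=-0.370370·-0.333333=0.1235; V=0.370370+-0.370370+0.123457=0.1235
k=7 load: inc=0.123457, refl=0.123457·-1.000000=-0.1235; V=0.000000+0.123457+-0.123457=0.0000
k=8 src: inc=-0.123457, refl=-0.123457·-0.333333=0.0412; V=0.123457+-0.123457+0.041152=0.0412
k=9 load: inc=0.041152, refl=0.041152·-1.000000=-0.0412; V=0.000000+0.041152+-0.041152=0.0000

0 0 source 3.3333
1 4 load 0.0000
2 8 source 1.1111
3 12 load 0.0000
4 16 source 0.3704
5 20 load 0.0000
6 24 source 0.1235
7 28 load 0.0000
8 32 source 0.0412
9 36 load 0.0000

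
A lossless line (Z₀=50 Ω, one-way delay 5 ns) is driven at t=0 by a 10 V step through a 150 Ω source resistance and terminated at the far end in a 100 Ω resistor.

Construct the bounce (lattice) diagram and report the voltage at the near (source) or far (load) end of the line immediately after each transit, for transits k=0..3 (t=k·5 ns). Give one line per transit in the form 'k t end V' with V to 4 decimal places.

Γ_L=0.333333, Γ_S=0.500000; launch V₁=10·50/200=2.500000
k=0 src: V=2.5000
k=1 load: inc=2.500000, refl=2.500000·0.333333=0.8333; V=0.000000+2.500000+0.833333=3.3333
k=2 src: inc=0.833333, refl=0.833333·0.500000=0.4167; V=2.500000+0.833333+0.416667=3.7500
k=3 load: inc=0.416667, refl=0.416667·0.333333=0.1389; V=3.333333+0.416667+0.138889=3.8889

0 0 source 2.5000
1 5 load 3.3333
2 10 source 3.7500
3 15 load 3.8889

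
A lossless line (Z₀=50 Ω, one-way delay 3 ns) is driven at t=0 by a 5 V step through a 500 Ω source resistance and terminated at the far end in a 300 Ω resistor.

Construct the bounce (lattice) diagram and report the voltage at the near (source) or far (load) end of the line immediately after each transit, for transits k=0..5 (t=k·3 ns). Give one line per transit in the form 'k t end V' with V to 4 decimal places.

Γ_L=0.714286, Γ_S=0.818182; launch V₁=5·50/550=0.454545
k=0 src: V=0.4545
k=1 load: inc=0.454545, refl=0.454545·0.714286=0.3247; V=0.000000+0.454545+0.324675=0.7792
k=2 src: inc=0.324675, refl=0.324675·0.818182=0.2656; V=0.454545+0.324675+0.265643=1.0449
k=3 load: inc=0.265643, refl=0.265643·0.714286=0.1897; V=0.779221+0.265643+0.189745=1.2346
k=4 src: inc=0.189745, refl=0.189745·0.818182=0.1552; V=1.044864+0.189745+0.155246=1.3899
k=5 load: inc=0.155246, refl=0.155246·0.714286=0.1109; V=1.234610+0.155246+0.110890=1.5007

0 0 source 0.4545
1 3 load 0.7792
2 6 source 1.0449
3 9 load 1.2346
4 12 source 1.3899
5 15 load 1.5007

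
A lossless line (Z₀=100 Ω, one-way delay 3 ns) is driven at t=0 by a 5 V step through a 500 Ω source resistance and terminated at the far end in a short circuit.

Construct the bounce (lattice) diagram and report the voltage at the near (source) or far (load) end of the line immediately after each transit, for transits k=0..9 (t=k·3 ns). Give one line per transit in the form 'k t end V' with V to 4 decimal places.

0 0 source 0.8333
1 3 load 0.0000
2 6 source -0.5556
3 9 load 0.0000
4 12 source 0.3704
5 15 load 0.0000
6 18 source -0.2469
7 21 load 0.0000
8 24 source 0.1646
9 27 load 0.0000

Γ_L=-1.000000, Γ_S=0.666667; launch V₁=5·100/600=0.833333
k=0 src: V=0.8333
k=1 load: inc=0.833333, refl=0.833333·-1.000000=-0.8333; V=0.000000+0.833333+-0.833333=0.0000
k=2 src: inc=-0.833333, refl=-0.833333·0.666667=-0.5556; V=0.833333+-0.833333+-0.555556=-0.5556
k=3 load: inc=-0.555556, refl=-0.555556·-1.000000=0.5556; V=0.000000+-0.555556+0.555556=0.0000
k=4 src: inc=0.555556, refl=0.555556·0.666667=0.3704; V=-0.555556+0.555556+0.370370=0.3704
k=5 load: inc=0.370370, refl=0.370370·-1.000000=-0.3704; V=0.000000+0.370370+-0.370370=0.0000
k=6 src: inc=-0.370370, refl=-0.370370·0.666667=-0.2469; V=0.370370+-0.370370+-0.246914=-0.2469
k=7 load: inc=-0.246914, refl=-0.246914·-1.000000=0.2469; V=0.000000+-0.246914+0.246914=0.0000
k=8 src: inc=0.246914, refl=0.246914·0.666667=0.1646; V=-0.246914+0.246914+0.164609=0.1646
k=9 load: inc=0.164609, refl=0.164609·-1.000000=-0.1646; V=0.000000+0.164609+-0.164609=0.0000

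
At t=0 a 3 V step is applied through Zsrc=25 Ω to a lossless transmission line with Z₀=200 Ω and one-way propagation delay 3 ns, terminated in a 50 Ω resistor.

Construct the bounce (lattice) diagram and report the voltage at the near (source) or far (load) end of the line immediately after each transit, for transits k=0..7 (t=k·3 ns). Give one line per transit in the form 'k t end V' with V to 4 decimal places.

Γ_L=-0.600000, Γ_S=-0.777778; launch V₁=3·200/225=2.666667
k=0 src: V=2.6667
k=1 load: inc=2.666667, refl=2.666667·-0.600000=-1.6000; V=0.000000+2.666667+-1.600000=1.0667
k=2 src: inc=-1.600000, refl=-1.600000·-0.777778=1.2444; V=2.666667+-1.600000+1.244444=2.3111
k=3 load: inc=1.244444, refl=1.244444·-0.600000=-0.7467; V=1.066667+1.244444+-0.746667=1.5644
k=4 src: inc=-0.746667, refl=-0.746667·-0.777778=0.5807; V=2.311111+-0.746667+0.580741=2.1452
k=5 load: inc=0.580741, refl=0.580741·-0.600000=-0.3484; V=1.564444+0.580741+-0.348444=1.7967
k=6 src: inc=-0.348444, refl=-0.348444·-0.777778=0.2710; V=2.145185+-0.348444+0.271012=2.0678
k=7 load: inc=0.271012, refl=0.271012·-0.600000=-0.1626; V=1.796741+0.271012+-0.162607=1.9051

0 0 source 2.6667
1 3 load 1.0667
2 6 source 2.3111
3 9 load 1.5644
4 12 source 2.1452
5 15 load 1.7967
6 18 source 2.0678
7 21 load 1.9051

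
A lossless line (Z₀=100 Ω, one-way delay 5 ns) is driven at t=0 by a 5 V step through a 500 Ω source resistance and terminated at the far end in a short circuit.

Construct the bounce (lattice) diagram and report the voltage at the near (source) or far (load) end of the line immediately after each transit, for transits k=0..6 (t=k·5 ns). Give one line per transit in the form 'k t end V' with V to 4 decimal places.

Γ_L=-1.000000, Γ_S=0.666667; launch V₁=5·100/600=0.833333
k=0 src: V=0.8333
k=1 load: inc=0.833333, refl=0.833333·-1.000000=-0.8333; V=0.000000+0.833333+-0.833333=0.0000
k=2 src: inc=-0.833333, refl=-0.833333·0.666667=-0.5556; V=0.833333+-0.833333+-0.555556=-0.5556
k=3 load: inc=-0.555556, refl=-0.555556·-1.000000=0.5556; V=0.000000+-0.555556+0.555556=0.0000
k=4 src: inc=0.555556, refl=0.555556·0.666667=0.3704; V=-0.555556+0.555556+0.370370=0.3704
k=5 load: inc=0.370370, refl=0.370370·-1.000000=-0.3704; V=0.000000+0.370370+-0.370370=0.0000
k=6 src: inc=-0.370370, refl=-0.370370·0.666667=-0.2469; V=0.370370+-0.370370+-0.246914=-0.2469

0 0 source 0.8333
1 5 load 0.0000
2 10 source -0.5556
3 15 load 0.0000
4 20 source 0.3704
5 25 load 0.0000
6 30 source -0.2469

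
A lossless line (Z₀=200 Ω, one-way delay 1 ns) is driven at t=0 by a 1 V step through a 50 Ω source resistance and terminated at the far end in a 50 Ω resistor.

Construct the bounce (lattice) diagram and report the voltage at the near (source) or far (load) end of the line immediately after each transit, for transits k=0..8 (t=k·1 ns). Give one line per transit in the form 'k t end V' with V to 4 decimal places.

Γ_L=-0.600000, Γ_S=-0.600000; launch V₁=1·200/250=0.800000
k=0 src: V=0.8000
k=1 load: inc=0.800000, refl=0.800000·-0.600000=-0.4800; V=0.000000+0.800000+-0.480000=0.3200
k=2 src: inc=-0.480000, refl=-0.480000·-0.600000=0.2880; V=0.800000+-0.480000+0.288000=0.6080
k=3 load: inc=0.288000, refl=0.288000·-0.600000=-0.1728; V=0.320000+0.288000+-0.172800=0.4352
k=4 src: inc=-0.172800, refl=-0.172800·-0.600000=0.1037; V=0.608000+-0.172800+0.103680=0.5389
k=5 load: inc=0.103680, refl=0.103680·-0.600000=-0.0622; V=0.435200+0.103680+-0.062208=0.4767
k=6 src: inc=-0.062208, refl=-0.062208·-0.600000=0.0373; V=0.538880+-0.062208+0.037325=0.5140
k=7 load: inc=0.037325, refl=0.037325·-0.600000=-0.0224; V=0.476672+0.037325+-0.022395=0.4916
k=8 src: inc=-0.022395, refl=-0.022395·-0.600000=0.0134; V=0.513997+-0.022395+0.013437=0.5050

0 0 source 0.8000
1 1 load 0.3200
2 2 source 0.6080
3 3 load 0.4352
4 4 source 0.5389
5 5 load 0.4767
6 6 source 0.5140
7 7 load 0.4916
8 8 source 0.5050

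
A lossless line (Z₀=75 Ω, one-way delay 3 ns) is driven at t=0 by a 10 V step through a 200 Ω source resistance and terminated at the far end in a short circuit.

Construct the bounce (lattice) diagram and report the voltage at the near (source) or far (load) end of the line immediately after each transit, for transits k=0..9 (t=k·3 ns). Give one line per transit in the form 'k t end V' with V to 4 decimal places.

0 0 source 2.7273
1 3 load 0.0000
2 6 source -1.2397
3 9 load 0.0000
4 12 source 0.5635
5 15 load 0.0000
6 18 source -0.2561
7 21 load 0.0000
8 24 source 0.1164
9 27 load 0.0000

Γ_L=-1.000000, Γ_S=0.454545; launch V₁=10·75/275=2.727273
k=0 src: V=2.7273
k=1 load: inc=2.727273, refl=2.727273·-1.000000=-2.7273; V=0.000000+2.727273+-2.727273=0.0000
k=2 src: inc=-2.727273, refl=-2.727273·0.454545=-1.2397; V=2.727273+-2.727273+-1.239669=-1.2397
k=3 load: inc=-1.239669, refl=-1.239669·-1.000000=1.2397; V=0.000000+-1.239669+1.239669=0.0000
k=4 src: inc=1.239669, refl=1.239669·0.454545=0.5635; V=-1.239669+1.239669+0.563486=0.5635
k=5 load: inc=0.563486, refl=0.563486·-1.000000=-0.5635; V=0.000000+0.563486+-0.563486=0.0000
k=6 src: inc=-0.563486, refl=-0.563486·0.454545=-0.2561; V=0.563486+-0.563486+-0.256130=-0.2561
k=7 load: inc=-0.256130, refl=-0.256130·-1.000000=0.2561; V=0.000000+-0.256130+0.256130=0.0000
k=8 src: inc=0.256130, refl=0.256130·0.454545=0.1164; V=-0.256130+0.256130+0.116423=0.1164
k=9 load: inc=0.116423, refl=0.116423·-1.000000=-0.1164; V=0.000000+0.116423+-0.116423=0.0000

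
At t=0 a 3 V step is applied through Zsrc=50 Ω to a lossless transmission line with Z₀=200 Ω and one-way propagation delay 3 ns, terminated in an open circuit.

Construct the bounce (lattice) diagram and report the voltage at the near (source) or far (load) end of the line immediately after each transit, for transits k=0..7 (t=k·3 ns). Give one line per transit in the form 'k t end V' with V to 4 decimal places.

0 0 source 2.4000
1 3 load 4.8000
2 6 source 3.3600
3 9 load 1.9200
4 12 source 2.7840
5 15 load 3.6480
6 18 source 3.1296
7 21 load 2.6112

Γ_L=1.000000, Γ_S=-0.600000; launch V₁=3·200/250=2.400000
k=0 src: V=2.4000
k=1 load: inc=2.400000, refl=2.400000·1.000000=2.4000; V=0.000000+2.400000+2.400000=4.8000
k=2 src: inc=2.400000, refl=2.400000·-0.600000=-1.4400; V=2.400000+2.400000+-1.440000=3.3600
k=3 load: inc=-1.440000, refl=-1.440000·1.000000=-1.4400; V=4.800000+-1.440000+-1.440000=1.9200
k=4 src: inc=-1.440000, refl=-1.440000·-0.600000=0.8640; V=3.360000+-1.440000+0.864000=2.7840
k=5 load: inc=0.864000, refl=0.864000·1.000000=0.8640; V=1.920000+0.864000+0.864000=3.6480
k=6 src: inc=0.864000, refl=0.864000·-0.600000=-0.5184; V=2.784000+0.864000+-0.518400=3.1296
k=7 load: inc=-0.518400, refl=-0.518400·1.000000=-0.5184; V=3.648000+-0.518400+-0.518400=2.6112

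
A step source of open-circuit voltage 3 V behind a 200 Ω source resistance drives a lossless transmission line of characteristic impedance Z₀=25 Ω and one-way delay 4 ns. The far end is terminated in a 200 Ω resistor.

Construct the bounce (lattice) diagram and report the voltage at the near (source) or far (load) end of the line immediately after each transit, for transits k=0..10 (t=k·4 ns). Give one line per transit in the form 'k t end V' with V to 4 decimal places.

0 0 source 0.3333
1 4 load 0.5926
2 8 source 0.7942
3 12 load 0.9511
4 16 source 1.0731
5 20 load 1.1679
6 24 source 1.2417
7 28 load 1.2991
8 32 source 1.3438
9 36 load 1.3785
10 40 source 1.4055

Γ_L=0.777778, Γ_S=0.777778; launch V₁=3·25/225=0.333333
k=0 src: V=0.3333
k=1 load: inc=0.333333, refl=0.333333·0.777778=0.2593; V=0.000000+0.333333+0.259259=0.5926
k=2 src: inc=0.259259, refl=0.259259·0.777778=0.2016; V=0.333333+0.259259+0.201646=0.7942
k=3 load: inc=0.201646, refl=0.201646·0.777778=0.1568; V=0.592593+0.201646+0.156836=0.9511
k=4 src: inc=0.156836, refl=0.156836·0.777778=0.1220; V=0.794239+0.156836+0.121983=1.0731
k=5 load: inc=0.121983, refl=0.121983·0.777778=0.0949; V=0.951075+0.121983+0.094876=1.1679
k=6 src: inc=0.094876, refl=0.094876·0.777778=0.0738; V=1.073058+0.094876+0.073792=1.2417
k=7 load: inc=0.073792, refl=0.073792·0.777778=0.0574; V=1.167934+0.073792+0.057394=1.2991
k=8 src: inc=0.057394, refl=0.057394·0.777778=0.0446; V=1.241726+0.057394+0.044640=1.3438
k=9 load: inc=0.044640, refl=0.044640·0.777778=0.0347; V=1.299121+0.044640+0.034720=1.3785
k=10 src: inc=0.034720, refl=0.034720·0.777778=0.0270; V=1.343760+0.034720+0.027004=1.4055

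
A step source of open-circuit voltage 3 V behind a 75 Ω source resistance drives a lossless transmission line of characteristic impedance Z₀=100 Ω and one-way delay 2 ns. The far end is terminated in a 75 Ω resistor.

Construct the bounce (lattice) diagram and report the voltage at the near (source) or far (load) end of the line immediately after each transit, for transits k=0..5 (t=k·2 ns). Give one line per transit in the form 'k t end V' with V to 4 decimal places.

0 0 source 1.7143
1 2 load 1.4694
2 4 source 1.5044
3 6 load 1.4994
4 8 source 1.5001
5 10 load 1.5000

Γ_L=-0.142857, Γ_S=-0.142857; launch V₁=3·100/175=1.714286
k=0 src: V=1.7143
k=1 load: inc=1.714286, refl=1.714286·-0.142857=-0.2449; V=0.000000+1.714286+-0.244898=1.4694
k=2 src: inc=-0.244898, refl=-0.244898·-0.142857=0.0350; V=1.714286+-0.244898+0.034985=1.5044
k=3 load: inc=0.034985, refl=0.034985·-0.142857=-0.0050; V=1.469388+0.034985+-0.004998=1.4994
k=4 src: inc=-0.004998, refl=-0.004998·-0.142857=0.0007; V=1.504373+-0.004998+0.000714=1.5001
k=5 load: inc=0.000714, refl=0.000714·-0.142857=-0.0001; V=1.499375+0.000714+-0.000102=1.5000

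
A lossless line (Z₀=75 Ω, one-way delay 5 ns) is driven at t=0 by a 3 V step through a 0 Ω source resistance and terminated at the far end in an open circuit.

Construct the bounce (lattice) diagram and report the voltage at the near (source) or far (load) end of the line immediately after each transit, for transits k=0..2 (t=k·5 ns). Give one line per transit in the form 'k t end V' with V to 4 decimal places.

0 0 source 3.0000
1 5 load 6.0000
2 10 source 3.0000

Γ_L=1.000000, Γ_S=-1.000000; launch V₁=3·75/75=3.000000
k=0 src: V=3.0000
k=1 load: inc=3.000000, refl=3.000000·1.000000=3.0000; V=0.000000+3.000000+3.000000=6.0000
k=2 src: inc=3.000000, refl=3.000000·-1.000000=-3.0000; V=3.000000+3.000000+-3.000000=3.0000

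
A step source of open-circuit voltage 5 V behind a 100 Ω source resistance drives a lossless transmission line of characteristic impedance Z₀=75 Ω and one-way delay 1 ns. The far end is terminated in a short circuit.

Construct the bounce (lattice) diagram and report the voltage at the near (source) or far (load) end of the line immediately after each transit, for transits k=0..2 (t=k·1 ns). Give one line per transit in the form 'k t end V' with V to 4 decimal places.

Γ_L=-1.000000, Γ_S=0.142857; launch V₁=5·75/175=2.142857
k=0 src: V=2.1429
k=1 load: inc=2.142857, refl=2.142857·-1.000000=-2.1429; V=0.000000+2.142857+-2.142857=0.0000
k=2 src: inc=-2.142857, refl=-2.142857·0.142857=-0.3061; V=2.142857+-2.142857+-0.306122=-0.3061

0 0 source 2.1429
1 1 load 0.0000
2 2 source -0.3061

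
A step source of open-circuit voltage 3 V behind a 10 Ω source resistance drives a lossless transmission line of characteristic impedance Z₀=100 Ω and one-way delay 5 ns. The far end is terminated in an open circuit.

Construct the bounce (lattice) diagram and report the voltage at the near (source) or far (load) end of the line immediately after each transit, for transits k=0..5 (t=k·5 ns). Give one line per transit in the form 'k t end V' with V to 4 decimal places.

Γ_L=1.000000, Γ_S=-0.818182; launch V₁=3·100/110=2.727273
k=0 src: V=2.7273
k=1 load: inc=2.727273, refl=2.727273·1.000000=2.7273; V=0.000000+2.727273+2.727273=5.4545
k=2 src: inc=2.727273, refl=2.727273·-0.818182=-2.2314; V=2.727273+2.727273+-2.231405=3.2231
k=3 load: inc=-2.231405, refl=-2.231405·1.000000=-2.2314; V=5.454545+-2.231405+-2.231405=0.9917
k=4 src: inc=-2.231405, refl=-2.231405·-0.818182=1.8257; V=3.223140+-2.231405+1.825695=2.8174
k=5 load: inc=1.825695, refl=1.825695·1.000000=1.8257; V=0.991736+1.825695+1.825695=4.6431

0 0 source 2.7273
1 5 load 5.4545
2 10 source 3.2231
3 15 load 0.9917
4 20 source 2.8174
5 25 load 4.6431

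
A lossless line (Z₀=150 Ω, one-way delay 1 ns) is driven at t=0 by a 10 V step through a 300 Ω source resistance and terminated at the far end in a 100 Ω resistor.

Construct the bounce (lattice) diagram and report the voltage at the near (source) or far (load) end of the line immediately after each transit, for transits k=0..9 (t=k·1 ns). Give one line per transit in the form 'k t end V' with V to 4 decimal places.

0 0 source 3.3333
1 1 load 2.6667
2 2 source 2.4444
3 3 load 2.4889
4 4 source 2.5037
5 5 load 2.5007
6 6 source 2.4998
7 7 load 2.5000
8 8 source 2.5000
9 9 load 2.5000

Γ_L=-0.200000, Γ_S=0.333333; launch V₁=10·150/450=3.333333
k=0 src: V=3.3333
k=1 load: inc=3.333333, refl=3.333333·-0.200000=-0.6667; V=0.000000+3.333333+-0.666667=2.6667
k=2 src: inc=-0.666667, refl=-0.666667·0.333333=-0.2222; V=3.333333+-0.666667+-0.222222=2.4444
k=3 load: inc=-0.222222, refl=-0.222222·-0.200000=0.0444; V=2.666667+-0.222222+0.044444=2.4889
k=4 src: inc=0.044444, refl=0.044444·0.333333=0.0148; V=2.444444+0.044444+0.014815=2.5037
k=5 load: inc=0.014815, refl=0.014815·-0.200000=-0.0030; V=2.488889+0.014815+-0.002963=2.5007
k=6 src: inc=-0.002963, refl=-0.002963·0.333333=-0.0010; V=2.503704+-0.002963+-0.000988=2.4998
k=7 load: inc=-0.000988, refl=-0.000988·-0.200000=0.0002; V=2.500741+-0.000988+0.000198=2.5000
k=8 src: inc=0.000198, refl=0.000198·0.333333=0.0001; V=2.499753+0.000198+0.000066=2.5000
k=9 load: inc=0.000066, refl=0.000066·-0.200000=-0.0000; V=2.499951+0.000066+-0.000013=2.5000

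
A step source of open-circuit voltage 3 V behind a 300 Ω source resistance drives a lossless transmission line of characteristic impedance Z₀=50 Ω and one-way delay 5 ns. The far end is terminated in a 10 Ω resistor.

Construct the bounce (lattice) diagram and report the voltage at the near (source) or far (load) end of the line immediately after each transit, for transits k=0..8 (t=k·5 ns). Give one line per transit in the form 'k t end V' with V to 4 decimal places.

Γ_L=-0.666667, Γ_S=0.714286; launch V₁=3·50/350=0.428571
k=0 src: V=0.4286
k=1 load: inc=0.428571, refl=0.428571·-0.666667=-0.2857; V=0.000000+0.428571+-0.285714=0.1429
k=2 src: inc=-0.285714, refl=-0.285714·0.714286=-0.2041; V=0.428571+-0.285714+-0.204082=-0.0612
k=3 load: inc=-0.204082, refl=-0.204082·-0.666667=0.1361; V=0.142857+-0.204082+0.136054=0.0748
k=4 src: inc=0.136054, refl=0.136054·0.714286=0.0972; V=-0.061224+0.136054+0.097182=0.1720
k=5 load: inc=0.097182, refl=0.097182·-0.666667=-0.0648; V=0.074830+0.097182+-0.064788=0.1072
k=6 src: inc=-0.064788, refl=-0.064788·0.714286=-0.0463; V=0.172012+-0.064788+-0.046277=0.0609
k=7 load: inc=-0.046277, refl=-0.046277·-0.666667=0.0309; V=0.107224+-0.046277+0.030851=0.0918
k=8 src: inc=0.030851, refl=0.030851·0.714286=0.0220; V=0.060947+0.030851+0.022037=0.1138

0 0 source 0.4286
1 5 load 0.1429
2 10 source -0.0612
3 15 load 0.0748
4 20 source 0.1720
5 25 load 0.1072
6 30 source 0.0609
7 35 load 0.0918
8 40 source 0.1138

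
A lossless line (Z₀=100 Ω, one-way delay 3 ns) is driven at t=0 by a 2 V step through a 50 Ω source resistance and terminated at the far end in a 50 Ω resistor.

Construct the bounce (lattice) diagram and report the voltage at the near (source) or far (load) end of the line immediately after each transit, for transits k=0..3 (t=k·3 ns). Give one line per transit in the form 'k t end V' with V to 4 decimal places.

0 0 source 1.3333
1 3 load 0.8889
2 6 source 1.0370
3 9 load 0.9877

Γ_L=-0.333333, Γ_S=-0.333333; launch V₁=2·100/150=1.333333
k=0 src: V=1.3333
k=1 load: inc=1.333333, refl=1.333333·-0.333333=-0.4444; V=0.000000+1.333333+-0.444444=0.8889
k=2 src: inc=-0.444444, refl=-0.444444·-0.333333=0.1481; V=1.333333+-0.444444+0.148148=1.0370
k=3 load: inc=0.148148, refl=0.148148·-0.333333=-0.0494; V=0.888889+0.148148+-0.049383=0.9877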